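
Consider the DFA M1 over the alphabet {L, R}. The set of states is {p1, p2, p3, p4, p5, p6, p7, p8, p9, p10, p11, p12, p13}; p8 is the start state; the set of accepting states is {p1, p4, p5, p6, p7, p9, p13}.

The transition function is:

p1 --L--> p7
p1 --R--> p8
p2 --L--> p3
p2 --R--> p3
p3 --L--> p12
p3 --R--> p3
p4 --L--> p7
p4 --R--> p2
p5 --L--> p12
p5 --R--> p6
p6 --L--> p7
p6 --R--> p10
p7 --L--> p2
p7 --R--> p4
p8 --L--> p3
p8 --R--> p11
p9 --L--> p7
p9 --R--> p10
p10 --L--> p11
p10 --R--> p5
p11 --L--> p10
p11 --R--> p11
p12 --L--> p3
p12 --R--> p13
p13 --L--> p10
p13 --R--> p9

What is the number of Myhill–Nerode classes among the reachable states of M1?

7

States {p1} cannot be reached from the start state, so discard them.
Start with accepting vs non-accepting: {p4,p5,p6,p7,p9,p13} | {p2,p3,p8,p10,p11,p12}.
Split {p4,p5,p6,p7,p9,p13} by δ(·,L) → {p4,p6,p9} and {p5,p7,p13}.
Refine {p2,p3,p8,p10,p11,p12} on symbol R: members go to different blocks, giving {p2,p3,p8,p11} and {p10,p12}.
Split {p4,p6,p9} by δ(·,R) → {p6,p9} and {p4}.
Split {p2,p3,p8,p11} by δ(·,L) → {p2,p8} and {p3,p11}.
Split {p5,p7,p13} by δ(·,L) → {p5,p13} and {p7}.
No further refinement is possible. Final partition (7 blocks): {p6,p9} | {p2,p8} | {p5,p13} | {p10,p12} | {p4} | {p3,p11} | {p7}.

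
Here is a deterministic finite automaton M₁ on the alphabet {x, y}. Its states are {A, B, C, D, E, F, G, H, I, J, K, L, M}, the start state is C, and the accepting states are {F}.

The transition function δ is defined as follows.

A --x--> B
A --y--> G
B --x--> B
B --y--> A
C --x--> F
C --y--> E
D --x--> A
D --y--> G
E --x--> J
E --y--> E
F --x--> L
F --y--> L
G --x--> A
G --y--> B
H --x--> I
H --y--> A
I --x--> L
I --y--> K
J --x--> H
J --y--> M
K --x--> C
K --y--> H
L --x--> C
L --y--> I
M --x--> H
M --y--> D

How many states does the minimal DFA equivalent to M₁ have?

All states are reachable from the start state.
Start with accepting vs non-accepting: {F} | {A,B,C,D,E,G,H,I,J,K,L,M}.
Refine {A,B,C,D,E,G,H,I,J,K,L,M} on symbol x: members go to different blocks, giving {A,B,D,E,G,H,I,J,K,L,M} and {C}.
Split {A,B,D,E,G,H,I,J,K,L,M} by δ(·,x) → {A,B,D,E,G,H,I,J,M} and {K,L}.
Split {A,B,D,E,G,H,I,J,M} by δ(·,x) → {A,B,D,E,G,H,J,M} and {I}.
Refine {A,B,D,E,G,H,J,M} on symbol x: members go to different blocks, giving {A,B,D,E,G,J,M} and {H}.
Split {A,B,D,E,G,J,M} by δ(·,x) → {A,B,D,E,G} and {J,M}.
Split {A,B,D,E,G} by δ(·,x) → {A,B,D,G} and {E}.
Refine {K,L} on symbol y: members go to different blocks, giving {K} and {L}.
Refine {J,M} on symbol y: members go to different blocks, giving {J} and {M}.
No further refinement is possible. Final partition (10 blocks): {F} | {A,B,D,G} | {C} | {K} | {I} | {H} | {J} | {E} | {L} | {M}.

10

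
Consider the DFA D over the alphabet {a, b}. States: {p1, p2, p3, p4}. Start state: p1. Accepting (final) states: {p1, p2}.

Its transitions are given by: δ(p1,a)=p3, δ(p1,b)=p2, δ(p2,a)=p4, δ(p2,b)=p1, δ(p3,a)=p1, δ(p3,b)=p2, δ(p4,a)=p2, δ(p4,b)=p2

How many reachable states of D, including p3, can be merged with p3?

Every state is reachable, so we keep all 4.
P0 = {p1,p2} | {p3,p4}.
The partition is now stable with 2 blocks: {p1,p2} | {p3,p4}.
The equivalence class containing p3 is {p3,p4}, of size 2.

2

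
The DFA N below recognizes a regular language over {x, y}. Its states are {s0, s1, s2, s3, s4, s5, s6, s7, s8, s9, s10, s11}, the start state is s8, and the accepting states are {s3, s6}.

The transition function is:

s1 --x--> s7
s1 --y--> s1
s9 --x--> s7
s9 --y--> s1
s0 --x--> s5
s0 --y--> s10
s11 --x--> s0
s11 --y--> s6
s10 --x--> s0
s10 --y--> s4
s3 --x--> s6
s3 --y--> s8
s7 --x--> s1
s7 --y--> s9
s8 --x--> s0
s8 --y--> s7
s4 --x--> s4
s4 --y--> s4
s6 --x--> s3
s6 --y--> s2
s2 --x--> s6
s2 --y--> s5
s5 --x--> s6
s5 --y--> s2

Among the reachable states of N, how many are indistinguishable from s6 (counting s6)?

Reachable states from the start: {s0,s1,s2,s3,s4,s5,s6,s7,s8,s9,s10}. Unreachable: {s11} — drop them.
P0 = {s3,s6} | {s0,s1,s2,s4,s5,s7,s8,s9,s10}.
Split {s0,s1,s2,s4,s5,s7,s8,s9,s10} by δ(·,x) → {s0,s1,s4,s7,s8,s9,s10} and {s2,s5}.
On input y, block {s3,s6} splits into {s3} and {s6}.
Refine {s0,s1,s4,s7,s8,s9,s10} on symbol x: members go to different blocks, giving {s1,s4,s7,s8,s9,s10} and {s0}.
On input x, block {s1,s4,s7,s8,s9,s10} splits into {s1,s4,s7,s9} and {s8,s10}.
Stable partition: {s3} | {s1,s4,s7,s9} | {s2,s5} | {s6} | {s0} | {s8,s10} — 6 equivalence classes.
The equivalence class containing s6 is {s6}, of size 1.

1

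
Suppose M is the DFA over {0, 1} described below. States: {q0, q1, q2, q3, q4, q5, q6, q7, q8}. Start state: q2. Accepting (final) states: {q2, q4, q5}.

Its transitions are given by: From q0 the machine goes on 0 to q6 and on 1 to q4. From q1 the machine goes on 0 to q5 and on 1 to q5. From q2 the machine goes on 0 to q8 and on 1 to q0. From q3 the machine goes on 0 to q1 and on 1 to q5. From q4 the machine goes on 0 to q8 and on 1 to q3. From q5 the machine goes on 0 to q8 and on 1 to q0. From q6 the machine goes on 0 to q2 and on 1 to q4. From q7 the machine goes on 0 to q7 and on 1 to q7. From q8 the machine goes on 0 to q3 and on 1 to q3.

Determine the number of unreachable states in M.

1

BFS from q2 reaches {q0, q1, q2, q3, q4, q5, q6, q8}; the 1 state(s) q7 are never visited.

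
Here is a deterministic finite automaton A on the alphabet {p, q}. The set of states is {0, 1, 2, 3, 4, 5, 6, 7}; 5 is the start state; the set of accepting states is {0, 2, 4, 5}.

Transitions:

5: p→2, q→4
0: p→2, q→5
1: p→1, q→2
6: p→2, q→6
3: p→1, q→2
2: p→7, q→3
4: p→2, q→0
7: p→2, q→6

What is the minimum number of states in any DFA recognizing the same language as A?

Every state is reachable, so we keep all 8.
Initial partition by acceptance: {0,2,4,5} | {1,3,6,7}.
On input p, block {0,2,4,5} splits into {0,4,5} and {2}.
On input p, block {1,3,6,7} splits into {1,3} and {6,7}.
Stable partition: {0,4,5} | {1,3} | {2} | {6,7} — 4 equivalence classes.

4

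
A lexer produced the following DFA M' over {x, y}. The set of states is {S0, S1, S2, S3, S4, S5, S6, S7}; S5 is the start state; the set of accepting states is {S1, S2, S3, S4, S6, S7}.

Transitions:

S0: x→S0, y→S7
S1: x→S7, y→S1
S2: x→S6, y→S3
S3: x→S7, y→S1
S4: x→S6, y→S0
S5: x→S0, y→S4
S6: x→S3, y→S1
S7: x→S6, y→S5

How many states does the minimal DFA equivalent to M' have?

First remove the unreachable states {S2}; 7 states remain.
P0 = {S1,S3,S4,S6,S7} | {S0,S5}.
Refine {S1,S3,S4,S6,S7} on symbol y: members go to different blocks, giving {S1,S3,S6} and {S4,S7}.
Split {S1,S3,S6} by δ(·,x) → {S1,S3} and {S6}.
No further refinement is possible. Final partition (4 blocks): {S1,S3} | {S0,S5} | {S4,S7} | {S6}.

4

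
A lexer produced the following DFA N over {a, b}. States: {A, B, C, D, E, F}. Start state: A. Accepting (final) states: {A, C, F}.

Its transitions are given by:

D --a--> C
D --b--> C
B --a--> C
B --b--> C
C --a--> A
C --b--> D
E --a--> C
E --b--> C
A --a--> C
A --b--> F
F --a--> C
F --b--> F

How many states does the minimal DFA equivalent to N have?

3

States {B,E} cannot be reached from the start state, so discard them.
Initial partition by acceptance: {A,C,F} | {D}.
Refine {A,C,F} on symbol b: members go to different blocks, giving {A,F} and {C}.
No further refinement is possible. Final partition (3 blocks): {A,F} | {D} | {C}.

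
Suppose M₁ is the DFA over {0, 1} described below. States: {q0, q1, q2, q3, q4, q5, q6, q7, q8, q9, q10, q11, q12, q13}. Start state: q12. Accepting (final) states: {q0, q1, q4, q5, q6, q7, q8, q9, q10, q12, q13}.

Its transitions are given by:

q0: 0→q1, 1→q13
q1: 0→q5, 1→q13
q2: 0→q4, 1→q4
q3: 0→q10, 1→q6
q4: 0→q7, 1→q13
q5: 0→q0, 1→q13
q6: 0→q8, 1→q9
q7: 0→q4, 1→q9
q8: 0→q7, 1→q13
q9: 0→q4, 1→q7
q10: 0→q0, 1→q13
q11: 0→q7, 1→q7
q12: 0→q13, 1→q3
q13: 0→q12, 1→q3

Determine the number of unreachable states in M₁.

2

BFS from q12 reaches {q0, q1, q3, q4, q5, q6, q7, q8, q9, q10, q12, q13}; the 2 state(s) q2, q11 are never visited.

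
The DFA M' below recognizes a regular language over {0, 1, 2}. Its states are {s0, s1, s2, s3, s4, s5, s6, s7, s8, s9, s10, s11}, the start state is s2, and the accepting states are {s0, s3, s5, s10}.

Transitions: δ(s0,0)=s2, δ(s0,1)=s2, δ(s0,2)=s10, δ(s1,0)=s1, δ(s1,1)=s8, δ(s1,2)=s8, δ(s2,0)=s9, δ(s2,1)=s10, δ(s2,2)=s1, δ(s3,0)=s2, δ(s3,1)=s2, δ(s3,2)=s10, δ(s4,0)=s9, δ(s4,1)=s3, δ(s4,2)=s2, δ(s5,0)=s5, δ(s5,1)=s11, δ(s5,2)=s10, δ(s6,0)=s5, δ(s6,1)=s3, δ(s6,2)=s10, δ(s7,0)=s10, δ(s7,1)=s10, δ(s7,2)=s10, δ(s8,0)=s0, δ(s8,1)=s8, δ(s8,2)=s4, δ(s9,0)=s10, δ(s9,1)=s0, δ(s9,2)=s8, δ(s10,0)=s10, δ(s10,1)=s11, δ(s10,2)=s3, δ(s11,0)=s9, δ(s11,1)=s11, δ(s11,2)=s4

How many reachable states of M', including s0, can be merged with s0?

2

States {s5,s6,s7} cannot be reached from the start state, so discard them.
P0 = {s0,s3,s10} | {s1,s2,s4,s8,s9,s11}.
Refine {s0,s3,s10} on symbol 0: members go to different blocks, giving {s0,s3} and {s10}.
Split {s1,s2,s4,s8,s9,s11} by δ(·,0) → {s1,s2,s4,s11} and {s8} and {s9}.
Refine {s1,s2,s4,s11} on symbol 0: members go to different blocks, giving {s2,s4,s11} and {s1}.
On input 1, block {s2,s4,s11} splits into {s2} and {s4} and {s11}.
The partition is now stable with 8 blocks: {s0,s3} | {s2} | {s10} | {s8} | {s9} | {s1} | {s4} | {s11}.
State s0 belongs to the block {s0,s3}, which has 2 states.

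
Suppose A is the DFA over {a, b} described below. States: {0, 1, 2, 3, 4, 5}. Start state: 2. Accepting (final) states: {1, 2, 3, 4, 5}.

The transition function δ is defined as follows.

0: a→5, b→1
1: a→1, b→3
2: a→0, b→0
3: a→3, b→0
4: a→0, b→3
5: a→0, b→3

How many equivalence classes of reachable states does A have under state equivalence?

5

Reachable states from the start: {0,1,2,3,5}. Unreachable: {4} — drop them.
Start with accepting vs non-accepting: {1,2,3,5} | {0}.
Split {1,2,3,5} by δ(·,a) → {1,3} and {2,5}.
Split {1,3} by δ(·,b) → {1} and {3}.
Split {2,5} by δ(·,b) → {2} and {5}.
Stable partition: {1} | {0} | {2} | {3} | {5} — 5 equivalence classes.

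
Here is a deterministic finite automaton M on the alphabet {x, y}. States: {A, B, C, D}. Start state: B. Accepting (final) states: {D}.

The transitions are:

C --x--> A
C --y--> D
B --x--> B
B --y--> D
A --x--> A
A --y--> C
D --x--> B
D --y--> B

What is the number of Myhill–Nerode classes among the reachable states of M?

States {A,C} cannot be reached from the start state, so discard them.
P0 = {D} | {B}.
Stable partition: {D} | {B} — 2 equivalence classes.

2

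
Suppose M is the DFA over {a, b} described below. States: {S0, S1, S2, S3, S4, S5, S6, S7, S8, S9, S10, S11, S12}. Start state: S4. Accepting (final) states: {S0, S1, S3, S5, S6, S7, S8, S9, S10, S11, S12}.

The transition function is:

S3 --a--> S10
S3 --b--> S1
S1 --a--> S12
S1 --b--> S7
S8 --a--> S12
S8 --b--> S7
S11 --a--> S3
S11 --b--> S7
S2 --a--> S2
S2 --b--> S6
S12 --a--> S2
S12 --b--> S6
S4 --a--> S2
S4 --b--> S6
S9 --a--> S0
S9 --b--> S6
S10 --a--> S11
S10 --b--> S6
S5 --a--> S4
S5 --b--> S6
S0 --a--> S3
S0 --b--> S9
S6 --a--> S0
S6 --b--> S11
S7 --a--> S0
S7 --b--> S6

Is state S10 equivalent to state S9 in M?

Yes

First remove the unreachable states {S5,S8}; 11 states remain.
Start with accepting vs non-accepting: {S0,S1,S3,S6,S7,S9,S10,S11,S12} | {S2,S4}.
Split {S0,S1,S3,S6,S7,S9,S10,S11,S12} by δ(·,a) → {S0,S1,S3,S6,S7,S9,S10,S11} and {S12}.
On input a, block {S0,S1,S3,S6,S7,S9,S10,S11} splits into {S0,S3,S6,S7,S9,S10,S11} and {S1}.
Split {S0,S3,S6,S7,S9,S10,S11} by δ(·,b) → {S0,S6,S7,S9,S10,S11} and {S3}.
Refine {S0,S6,S7,S9,S10,S11} on symbol a: members go to different blocks, giving {S6,S7,S9,S10} and {S0,S11}.
Split {S6,S7,S9,S10} by δ(·,b) → {S7,S9,S10} and {S6}.
Stable partition: {S7,S9,S10} | {S2,S4} | {S12} | {S1} | {S3} | {S0,S11} | {S6} — 7 equivalence classes.
S10 and S9 lie in the same block of the stable partition, so they are equivalent — no string distinguishes them.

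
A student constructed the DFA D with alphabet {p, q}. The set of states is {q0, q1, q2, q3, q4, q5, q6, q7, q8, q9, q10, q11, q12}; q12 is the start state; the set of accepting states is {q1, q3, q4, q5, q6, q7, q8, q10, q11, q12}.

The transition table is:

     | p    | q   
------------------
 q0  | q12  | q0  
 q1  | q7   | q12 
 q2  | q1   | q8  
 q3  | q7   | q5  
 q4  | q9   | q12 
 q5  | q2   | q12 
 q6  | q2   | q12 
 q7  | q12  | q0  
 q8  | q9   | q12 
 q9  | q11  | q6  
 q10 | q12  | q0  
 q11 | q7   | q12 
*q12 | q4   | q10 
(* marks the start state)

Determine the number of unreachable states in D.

2

BFS from q12 reaches {q0, q1, q2, q4, q6, q7, q8, q9, q10, q11, q12}; the 2 state(s) q3, q5 are never visited.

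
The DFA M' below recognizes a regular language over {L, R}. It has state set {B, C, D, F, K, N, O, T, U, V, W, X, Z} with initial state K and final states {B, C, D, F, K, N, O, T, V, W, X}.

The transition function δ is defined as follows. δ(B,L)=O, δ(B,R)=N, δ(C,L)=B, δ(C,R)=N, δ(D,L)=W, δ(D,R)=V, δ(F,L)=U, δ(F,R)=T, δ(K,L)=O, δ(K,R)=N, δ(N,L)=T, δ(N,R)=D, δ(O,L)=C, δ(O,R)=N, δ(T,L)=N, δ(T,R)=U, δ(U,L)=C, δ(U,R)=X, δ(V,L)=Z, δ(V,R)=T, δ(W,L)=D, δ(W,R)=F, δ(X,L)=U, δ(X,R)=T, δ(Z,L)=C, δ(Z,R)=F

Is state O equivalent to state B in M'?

P0 = {B,C,D,F,K,N,O,T,V,W,X} | {U,Z}.
Split {B,C,D,F,K,N,O,T,V,W,X} by δ(·,L) → {B,C,D,K,N,O,T,W} and {F,V,X}.
Refine {B,C,D,K,N,O,T,W} on symbol R: members go to different blocks, giving {B,C,K,N,O} and {D,W} and {T}.
Refine {B,C,K,N,O} on symbol L: members go to different blocks, giving {B,C,K,O} and {N}.
The partition is now stable with 6 blocks: {B,C,K,O} | {U,Z} | {F,V,X} | {D,W} | {T} | {N}.
O and B lie in the same block of the stable partition, so they are equivalent — no string distinguishes them.

Yes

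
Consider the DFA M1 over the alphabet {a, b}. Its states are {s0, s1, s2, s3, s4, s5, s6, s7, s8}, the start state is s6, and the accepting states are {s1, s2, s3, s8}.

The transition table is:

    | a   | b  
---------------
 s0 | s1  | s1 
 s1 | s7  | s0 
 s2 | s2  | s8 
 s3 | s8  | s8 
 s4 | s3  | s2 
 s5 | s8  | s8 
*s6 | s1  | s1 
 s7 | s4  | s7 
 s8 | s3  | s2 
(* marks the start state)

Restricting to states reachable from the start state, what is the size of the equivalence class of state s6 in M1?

2

Reachable states from the start: {s0,s1,s2,s3,s4,s6,s7,s8}. Unreachable: {s5} — drop them.
Start with accepting vs non-accepting: {s1,s2,s3,s8} | {s0,s4,s6,s7}.
Refine {s1,s2,s3,s8} on symbol a: members go to different blocks, giving {s2,s3,s8} and {s1}.
On input a, block {s0,s4,s6,s7} splits into {s0,s6} and {s4} and {s7}.
The partition is now stable with 5 blocks: {s2,s3,s8} | {s0,s6} | {s1} | {s4} | {s7}.
The equivalence class containing s6 is {s0,s6}, of size 2.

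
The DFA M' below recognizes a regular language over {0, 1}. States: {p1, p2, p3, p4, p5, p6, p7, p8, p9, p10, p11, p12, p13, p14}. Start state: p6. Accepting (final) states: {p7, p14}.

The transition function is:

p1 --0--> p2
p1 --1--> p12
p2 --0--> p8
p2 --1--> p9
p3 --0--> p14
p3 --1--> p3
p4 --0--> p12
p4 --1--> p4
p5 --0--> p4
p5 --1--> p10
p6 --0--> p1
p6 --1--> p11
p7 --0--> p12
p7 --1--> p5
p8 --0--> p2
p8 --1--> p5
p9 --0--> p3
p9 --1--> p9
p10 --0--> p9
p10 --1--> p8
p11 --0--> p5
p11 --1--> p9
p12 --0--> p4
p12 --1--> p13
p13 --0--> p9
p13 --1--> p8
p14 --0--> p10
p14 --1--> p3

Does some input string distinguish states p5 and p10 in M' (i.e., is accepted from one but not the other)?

Yes

States {p7} cannot be reached from the start state, so discard them.
Start with accepting vs non-accepting: {p14} | {p1,p2,p3,p4,p5,p6,p8,p9,p10,p11,p12,p13}.
Refine {p1,p2,p3,p4,p5,p6,p8,p9,p10,p11,p12,p13} on symbol 0: members go to different blocks, giving {p1,p2,p4,p5,p6,p8,p9,p10,p11,p12,p13} and {p3}.
Refine {p1,p2,p4,p5,p6,p8,p9,p10,p11,p12,p13} on symbol 0: members go to different blocks, giving {p1,p2,p4,p5,p6,p8,p10,p11,p12,p13} and {p9}.
Refine {p1,p2,p4,p5,p6,p8,p10,p11,p12,p13} on symbol 0: members go to different blocks, giving {p1,p2,p4,p5,p6,p8,p11,p12} and {p10,p13}.
Refine {p1,p2,p4,p5,p6,p8,p11,p12} on symbol 1: members go to different blocks, giving {p1,p4,p6,p8} and {p2,p11} and {p5,p12}.
On input 0, block {p1,p4,p6,p8} splits into {p1,p8} and {p4} and {p6}.
Refine {p2,p11} on symbol 0: members go to different blocks, giving {p2} and {p11}.
The partition is now stable with 10 blocks: {p14} | {p1,p8} | {p3} | {p9} | {p10,p13} | {p2} | {p5,p12} | {p4} | {p6} | {p11}.
p5 and p10 end up in different blocks, so they are distinguishable. For instance, the string '000' is accepted from only p10.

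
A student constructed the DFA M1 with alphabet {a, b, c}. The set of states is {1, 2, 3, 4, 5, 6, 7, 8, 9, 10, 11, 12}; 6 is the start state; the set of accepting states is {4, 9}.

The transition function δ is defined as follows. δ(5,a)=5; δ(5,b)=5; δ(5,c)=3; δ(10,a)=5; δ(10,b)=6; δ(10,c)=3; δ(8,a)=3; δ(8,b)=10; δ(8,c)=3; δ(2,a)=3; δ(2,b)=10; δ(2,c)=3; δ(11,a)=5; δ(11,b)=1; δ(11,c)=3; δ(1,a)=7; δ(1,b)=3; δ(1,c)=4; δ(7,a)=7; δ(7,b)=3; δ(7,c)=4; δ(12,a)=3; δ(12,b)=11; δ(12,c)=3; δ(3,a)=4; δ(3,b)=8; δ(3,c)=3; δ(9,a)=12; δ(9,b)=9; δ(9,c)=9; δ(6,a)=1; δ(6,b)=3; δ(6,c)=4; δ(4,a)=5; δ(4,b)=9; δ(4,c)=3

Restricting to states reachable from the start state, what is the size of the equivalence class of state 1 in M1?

3

First remove the unreachable states {2}; 11 states remain.
Start with accepting vs non-accepting: {4,9} | {1,3,5,6,7,8,10,11,12}.
On input c, block {4,9} splits into {4} and {9}.
Refine {1,3,5,6,7,8,10,11,12} on symbol a: members go to different blocks, giving {1,5,6,7,8,10,11,12} and {3}.
On input a, block {1,5,6,7,8,10,11,12} splits into {1,5,6,7,10,11} and {8,12}.
On input b, block {1,5,6,7,10,11} splits into {1,6,7} and {5,10,11}.
Split {5,10,11} by δ(·,b) → {10,11} and {5}.
No further refinement is possible. Final partition (7 blocks): {4} | {1,6,7} | {9} | {3} | {8,12} | {10,11} | {5}.
The equivalence class containing 1 is {1,6,7}, of size 3.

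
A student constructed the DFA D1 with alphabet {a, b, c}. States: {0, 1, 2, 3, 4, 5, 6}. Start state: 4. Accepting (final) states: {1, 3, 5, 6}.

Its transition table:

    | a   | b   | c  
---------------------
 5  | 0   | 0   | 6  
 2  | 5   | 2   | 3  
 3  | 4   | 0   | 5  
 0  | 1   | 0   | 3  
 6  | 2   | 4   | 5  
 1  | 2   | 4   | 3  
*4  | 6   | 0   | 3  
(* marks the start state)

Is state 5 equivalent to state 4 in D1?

P0 = {1,3,5,6} | {0,2,4}.
Stable partition: {1,3,5,6} | {0,2,4} — 2 equivalence classes.
5 and 4 end up in different blocks, so they are distinguishable. For instance, the string 'ε' is accepted from only 5.

No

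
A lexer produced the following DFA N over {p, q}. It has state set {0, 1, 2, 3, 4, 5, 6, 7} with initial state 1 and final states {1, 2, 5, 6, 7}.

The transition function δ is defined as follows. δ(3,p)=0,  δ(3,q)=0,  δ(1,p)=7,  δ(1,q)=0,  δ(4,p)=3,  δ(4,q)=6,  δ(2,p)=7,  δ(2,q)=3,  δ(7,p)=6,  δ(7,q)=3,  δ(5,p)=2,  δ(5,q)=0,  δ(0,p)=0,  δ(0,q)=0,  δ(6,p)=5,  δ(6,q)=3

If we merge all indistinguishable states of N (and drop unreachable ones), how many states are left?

2

States {4} cannot be reached from the start state, so discard them.
Start with accepting vs non-accepting: {1,2,5,6,7} | {0,3}.
The partition is now stable with 2 blocks: {1,2,5,6,7} | {0,3}.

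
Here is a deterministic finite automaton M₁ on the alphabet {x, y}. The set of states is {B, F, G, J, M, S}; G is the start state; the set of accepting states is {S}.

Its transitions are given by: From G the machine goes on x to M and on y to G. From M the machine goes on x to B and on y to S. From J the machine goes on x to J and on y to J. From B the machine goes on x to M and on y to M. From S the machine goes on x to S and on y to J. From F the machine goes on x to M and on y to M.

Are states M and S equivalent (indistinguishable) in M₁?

Reachable states from the start: {B,G,J,M,S}. Unreachable: {F} — drop them.
P0 = {S} | {B,G,J,M}.
Refine {B,G,J,M} on symbol y: members go to different blocks, giving {B,G,J} and {M}.
Refine {B,G,J} on symbol x: members go to different blocks, giving {B,G} and {J}.
Refine {B,G} on symbol y: members go to different blocks, giving {B} and {G}.
No further refinement is possible. Final partition (5 blocks): {S} | {B} | {M} | {J} | {G}.
M and S end up in different blocks, so they are distinguishable. For instance, the string 'ε' is accepted from only S.

No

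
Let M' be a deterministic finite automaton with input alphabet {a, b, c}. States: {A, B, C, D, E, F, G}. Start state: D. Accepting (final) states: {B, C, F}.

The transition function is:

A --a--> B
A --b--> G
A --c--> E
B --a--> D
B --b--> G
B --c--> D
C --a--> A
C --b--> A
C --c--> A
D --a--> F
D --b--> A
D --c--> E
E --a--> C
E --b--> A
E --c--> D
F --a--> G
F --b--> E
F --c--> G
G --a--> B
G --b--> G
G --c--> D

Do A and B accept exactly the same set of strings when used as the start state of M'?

All states are reachable from the start state.
P0 = {B,C,F} | {A,D,E,G}.
Stable partition: {B,C,F} | {A,D,E,G} — 2 equivalence classes.
A and B end up in different blocks, so they are distinguishable. For instance, the string 'ε' is accepted from only B.

No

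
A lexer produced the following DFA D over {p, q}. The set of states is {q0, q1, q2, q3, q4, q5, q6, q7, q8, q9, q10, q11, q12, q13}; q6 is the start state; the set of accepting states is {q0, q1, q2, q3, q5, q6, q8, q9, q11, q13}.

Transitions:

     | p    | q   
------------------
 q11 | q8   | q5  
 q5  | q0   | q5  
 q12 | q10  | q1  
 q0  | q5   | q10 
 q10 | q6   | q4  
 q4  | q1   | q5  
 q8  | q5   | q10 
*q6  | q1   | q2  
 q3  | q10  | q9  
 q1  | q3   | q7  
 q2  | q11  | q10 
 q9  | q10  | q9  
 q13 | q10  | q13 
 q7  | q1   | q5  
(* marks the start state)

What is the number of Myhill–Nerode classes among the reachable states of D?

First remove the unreachable states {q12,q13}; 12 states remain.
P0 = {q0,q1,q2,q3,q5,q6,q8,q9,q11} | {q4,q7,q10}.
Split {q0,q1,q2,q3,q5,q6,q8,q9,q11} by δ(·,p) → {q0,q1,q2,q5,q6,q8,q11} and {q3,q9}.
Split {q0,q1,q2,q5,q6,q8,q11} by δ(·,p) → {q0,q2,q5,q6,q8,q11} and {q1}.
Refine {q0,q2,q5,q6,q8,q11} on symbol p: members go to different blocks, giving {q0,q2,q5,q8,q11} and {q6}.
On input q, block {q0,q2,q5,q8,q11} splits into {q0,q2,q8} and {q5,q11}.
Split {q4,q7,q10} by δ(·,p) → {q4,q7} and {q10}.
Stable partition: {q0,q2,q8} | {q4,q7} | {q3,q9} | {q1} | {q6} | {q5,q11} | {q10} — 7 equivalence classes.

7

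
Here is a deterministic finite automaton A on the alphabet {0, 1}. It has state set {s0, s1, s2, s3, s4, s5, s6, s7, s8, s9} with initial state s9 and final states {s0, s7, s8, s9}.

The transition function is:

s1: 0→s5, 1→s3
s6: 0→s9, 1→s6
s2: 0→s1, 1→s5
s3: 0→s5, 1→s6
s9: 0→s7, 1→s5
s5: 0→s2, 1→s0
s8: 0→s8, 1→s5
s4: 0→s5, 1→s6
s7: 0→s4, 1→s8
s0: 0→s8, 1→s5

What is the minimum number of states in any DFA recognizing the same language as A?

All states are reachable from the start state.
P0 = {s0,s7,s8,s9} | {s1,s2,s3,s4,s5,s6}.
On input 0, block {s0,s7,s8,s9} splits into {s0,s8,s9} and {s7}.
Split {s0,s8,s9} by δ(·,0) → {s0,s8} and {s9}.
Split {s1,s2,s3,s4,s5,s6} by δ(·,0) → {s1,s2,s3,s4,s5} and {s6}.
Split {s1,s2,s3,s4,s5} by δ(·,1) → {s1,s2} and {s3,s4} and {s5}.
Split {s1,s2} by δ(·,0) → {s1} and {s2}.
No further refinement is possible. Final partition (8 blocks): {s0,s8} | {s1} | {s7} | {s9} | {s6} | {s3,s4} | {s5} | {s2}.

8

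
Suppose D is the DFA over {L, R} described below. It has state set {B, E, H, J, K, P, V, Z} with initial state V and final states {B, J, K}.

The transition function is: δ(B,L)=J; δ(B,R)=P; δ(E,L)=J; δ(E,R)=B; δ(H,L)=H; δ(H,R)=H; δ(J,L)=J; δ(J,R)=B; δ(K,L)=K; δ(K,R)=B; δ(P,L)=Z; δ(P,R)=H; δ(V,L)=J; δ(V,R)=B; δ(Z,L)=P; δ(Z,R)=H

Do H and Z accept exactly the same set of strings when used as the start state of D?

Yes

First remove the unreachable states {E,K}; 6 states remain.
Initial partition by acceptance: {B,J} | {H,P,V,Z}.
On input R, block {B,J} splits into {B} and {J}.
Split {H,P,V,Z} by δ(·,L) → {H,P,Z} and {V}.
The partition is now stable with 4 blocks: {B} | {H,P,Z} | {J} | {V}.
H and Z lie in the same block of the stable partition, so they are equivalent — no string distinguishes them.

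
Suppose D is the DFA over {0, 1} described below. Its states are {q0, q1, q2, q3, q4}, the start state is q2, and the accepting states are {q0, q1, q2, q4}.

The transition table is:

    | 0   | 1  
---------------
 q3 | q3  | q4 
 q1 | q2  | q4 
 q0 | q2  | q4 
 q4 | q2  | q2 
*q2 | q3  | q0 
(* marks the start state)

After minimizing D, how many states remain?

4

First remove the unreachable states {q1}; 4 states remain.
P0 = {q0,q2,q4} | {q3}.
Split {q0,q2,q4} by δ(·,0) → {q0,q4} and {q2}.
On input 1, block {q0,q4} splits into {q0} and {q4}.
Stable partition: {q0} | {q3} | {q2} | {q4} — 4 equivalence classes.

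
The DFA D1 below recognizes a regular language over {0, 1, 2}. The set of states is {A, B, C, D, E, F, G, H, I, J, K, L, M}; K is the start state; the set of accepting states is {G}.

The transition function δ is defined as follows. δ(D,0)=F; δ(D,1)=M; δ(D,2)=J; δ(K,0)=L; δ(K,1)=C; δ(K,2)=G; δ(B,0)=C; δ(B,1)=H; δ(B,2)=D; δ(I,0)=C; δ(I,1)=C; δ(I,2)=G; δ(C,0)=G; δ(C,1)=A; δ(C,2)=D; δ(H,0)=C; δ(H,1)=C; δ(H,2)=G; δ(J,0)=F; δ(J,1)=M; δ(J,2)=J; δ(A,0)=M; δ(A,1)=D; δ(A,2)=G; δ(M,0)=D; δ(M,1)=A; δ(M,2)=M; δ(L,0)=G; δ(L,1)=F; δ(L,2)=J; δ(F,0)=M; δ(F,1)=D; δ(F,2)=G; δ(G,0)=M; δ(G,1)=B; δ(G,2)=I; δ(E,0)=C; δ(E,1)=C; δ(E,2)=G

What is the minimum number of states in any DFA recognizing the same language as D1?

7

States {E} cannot be reached from the start state, so discard them.
Start with accepting vs non-accepting: {G} | {A,B,C,D,F,H,I,J,K,L,M}.
Split {A,B,C,D,F,H,I,J,K,L,M} by δ(·,0) → {A,B,D,F,H,I,J,K,M} and {C,L}.
Split {A,B,D,F,H,I,J,K,M} by δ(·,0) → {A,D,F,J,M} and {B,H,I,K}.
Refine {A,D,F,J,M} on symbol 2: members go to different blocks, giving {D,J,M} and {A,F}.
On input 0, block {D,J,M} splits into {D,J} and {M}.
Split {B,H,I,K} by δ(·,1) → {H,I,K} and {B}.
The partition is now stable with 7 blocks: {G} | {D,J} | {C,L} | {H,I,K} | {A,F} | {M} | {B}.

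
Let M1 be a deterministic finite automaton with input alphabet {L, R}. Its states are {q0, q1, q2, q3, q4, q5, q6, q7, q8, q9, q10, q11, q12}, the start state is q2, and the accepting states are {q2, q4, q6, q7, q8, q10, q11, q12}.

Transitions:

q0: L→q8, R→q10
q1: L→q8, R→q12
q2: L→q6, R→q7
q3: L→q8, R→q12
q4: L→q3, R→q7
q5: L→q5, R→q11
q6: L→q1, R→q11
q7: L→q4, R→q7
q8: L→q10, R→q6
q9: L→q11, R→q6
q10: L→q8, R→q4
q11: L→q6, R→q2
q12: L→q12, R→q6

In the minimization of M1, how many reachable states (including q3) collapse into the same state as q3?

2

States {q0,q5,q9} cannot be reached from the start state, so discard them.
P0 = {q2,q4,q6,q7,q8,q10,q11,q12} | {q1,q3}.
On input L, block {q2,q4,q6,q7,q8,q10,q11,q12} splits into {q2,q7,q8,q10,q11,q12} and {q4,q6}.
On input L, block {q2,q7,q8,q10,q11,q12} splits into {q2,q7,q11} and {q8,q10,q12}.
Stable partition: {q2,q7,q11} | {q1,q3} | {q4,q6} | {q8,q10,q12} — 4 equivalence classes.
State q3 belongs to the block {q1,q3}, which has 2 states.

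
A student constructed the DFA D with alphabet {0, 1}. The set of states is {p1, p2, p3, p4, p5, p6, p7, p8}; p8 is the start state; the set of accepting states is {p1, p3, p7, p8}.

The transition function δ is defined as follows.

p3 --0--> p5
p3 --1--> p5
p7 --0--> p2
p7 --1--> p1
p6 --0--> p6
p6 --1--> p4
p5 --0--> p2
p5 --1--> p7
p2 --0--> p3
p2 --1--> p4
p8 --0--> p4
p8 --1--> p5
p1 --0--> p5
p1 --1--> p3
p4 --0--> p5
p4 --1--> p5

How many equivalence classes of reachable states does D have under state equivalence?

First remove the unreachable states {p6}; 7 states remain.
Initial partition by acceptance: {p1,p3,p7,p8} | {p2,p4,p5}.
Refine {p1,p3,p7,p8} on symbol 1: members go to different blocks, giving {p1,p7} and {p3,p8}.
Split {p1,p7} by δ(·,1) → {p1} and {p7}.
On input 0, block {p2,p4,p5} splits into {p4,p5} and {p2}.
Refine {p4,p5} on symbol 0: members go to different blocks, giving {p4} and {p5}.
On input 0, block {p3,p8} splits into {p3} and {p8}.
No further refinement is possible. Final partition (7 blocks): {p1} | {p4} | {p3} | {p7} | {p2} | {p5} | {p8}.

7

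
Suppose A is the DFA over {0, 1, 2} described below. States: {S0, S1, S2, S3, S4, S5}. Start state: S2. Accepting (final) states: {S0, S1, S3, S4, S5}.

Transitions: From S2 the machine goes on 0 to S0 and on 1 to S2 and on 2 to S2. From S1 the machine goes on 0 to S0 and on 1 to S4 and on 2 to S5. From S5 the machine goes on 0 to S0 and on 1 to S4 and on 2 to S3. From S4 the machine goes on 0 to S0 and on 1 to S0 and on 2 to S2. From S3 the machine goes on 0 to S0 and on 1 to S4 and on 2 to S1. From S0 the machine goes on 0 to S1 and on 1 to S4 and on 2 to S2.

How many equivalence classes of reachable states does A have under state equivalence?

4

Start with accepting vs non-accepting: {S0,S1,S3,S4,S5} | {S2}.
Split {S0,S1,S3,S4,S5} by δ(·,2) → {S1,S3,S5} and {S0,S4}.
On input 0, block {S0,S4} splits into {S0} and {S4}.
The partition is now stable with 4 blocks: {S1,S3,S5} | {S2} | {S0} | {S4}.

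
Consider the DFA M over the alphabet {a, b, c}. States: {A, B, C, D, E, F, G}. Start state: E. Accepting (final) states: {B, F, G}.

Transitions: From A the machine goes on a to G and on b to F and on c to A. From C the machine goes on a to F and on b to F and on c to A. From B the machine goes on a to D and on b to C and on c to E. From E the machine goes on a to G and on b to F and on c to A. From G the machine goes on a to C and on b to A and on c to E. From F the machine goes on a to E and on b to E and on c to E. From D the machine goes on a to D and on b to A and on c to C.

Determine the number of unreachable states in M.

2

No path from E leads to B, D; the other 5 states are all reachable.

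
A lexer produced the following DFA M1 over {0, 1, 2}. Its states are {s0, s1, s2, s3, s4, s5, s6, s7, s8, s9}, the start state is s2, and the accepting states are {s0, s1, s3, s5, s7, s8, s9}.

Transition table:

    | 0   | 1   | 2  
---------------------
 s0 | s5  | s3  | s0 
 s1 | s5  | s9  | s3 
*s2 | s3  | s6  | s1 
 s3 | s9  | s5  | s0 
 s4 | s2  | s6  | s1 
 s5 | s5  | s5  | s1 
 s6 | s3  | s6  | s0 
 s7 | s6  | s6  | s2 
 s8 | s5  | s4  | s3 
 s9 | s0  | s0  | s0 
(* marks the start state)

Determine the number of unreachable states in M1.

No path from s2 leads to s4, s7, s8; the other 7 states are all reachable.

3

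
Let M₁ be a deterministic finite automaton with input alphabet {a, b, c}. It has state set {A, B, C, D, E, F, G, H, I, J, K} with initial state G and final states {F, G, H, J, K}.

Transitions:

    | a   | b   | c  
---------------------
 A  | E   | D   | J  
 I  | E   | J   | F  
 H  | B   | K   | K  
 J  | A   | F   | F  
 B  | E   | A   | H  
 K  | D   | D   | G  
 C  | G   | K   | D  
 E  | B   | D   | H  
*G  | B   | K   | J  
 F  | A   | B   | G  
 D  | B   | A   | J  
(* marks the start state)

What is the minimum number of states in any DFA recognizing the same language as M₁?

Reachable states from the start: {A,B,D,E,F,G,H,J,K}. Unreachable: {C,I} — drop them.
Start with accepting vs non-accepting: {F,G,H,J,K} | {A,B,D,E}.
Refine {F,G,H,J,K} on symbol b: members go to different blocks, giving {G,H,J} and {F,K}.
Refine {G,H,J} on symbol c: members go to different blocks, giving {H,J} and {G}.
The partition is now stable with 4 blocks: {H,J} | {A,B,D,E} | {F,K} | {G}.

4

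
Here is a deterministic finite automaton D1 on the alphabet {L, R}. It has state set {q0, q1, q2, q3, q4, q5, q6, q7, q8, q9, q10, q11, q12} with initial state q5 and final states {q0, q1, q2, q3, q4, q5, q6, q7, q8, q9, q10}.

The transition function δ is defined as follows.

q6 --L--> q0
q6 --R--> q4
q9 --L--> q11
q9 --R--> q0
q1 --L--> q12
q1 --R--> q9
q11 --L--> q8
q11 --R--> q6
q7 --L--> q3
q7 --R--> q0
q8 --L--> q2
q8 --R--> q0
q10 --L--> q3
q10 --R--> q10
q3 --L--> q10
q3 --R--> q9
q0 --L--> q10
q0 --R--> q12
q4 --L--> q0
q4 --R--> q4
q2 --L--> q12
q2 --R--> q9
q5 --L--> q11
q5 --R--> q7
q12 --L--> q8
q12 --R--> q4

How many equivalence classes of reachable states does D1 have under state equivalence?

10

States {q1} cannot be reached from the start state, so discard them.
P0 = {q0,q2,q3,q4,q5,q6,q7,q8,q9,q10} | {q11,q12}.
Split {q0,q2,q3,q4,q5,q6,q7,q8,q9,q10} by δ(·,L) → {q0,q3,q4,q6,q7,q8,q10} and {q2,q5,q9}.
Split {q0,q3,q4,q6,q7,q8,q10} by δ(·,L) → {q0,q3,q4,q6,q7,q10} and {q8}.
Refine {q0,q3,q4,q6,q7,q10} on symbol R: members go to different blocks, giving {q4,q6,q7,q10} and {q0} and {q3}.
Split {q4,q6,q7,q10} by δ(·,L) → {q4,q6} and {q7,q10}.
Split {q2,q5,q9} by δ(·,R) → {q2} and {q5} and {q9}.
Refine {q7,q10} on symbol R: members go to different blocks, giving {q7} and {q10}.
The partition is now stable with 10 blocks: {q4,q6} | {q11,q12} | {q2} | {q8} | {q0} | {q3} | {q7} | {q5} | {q9} | {q10}.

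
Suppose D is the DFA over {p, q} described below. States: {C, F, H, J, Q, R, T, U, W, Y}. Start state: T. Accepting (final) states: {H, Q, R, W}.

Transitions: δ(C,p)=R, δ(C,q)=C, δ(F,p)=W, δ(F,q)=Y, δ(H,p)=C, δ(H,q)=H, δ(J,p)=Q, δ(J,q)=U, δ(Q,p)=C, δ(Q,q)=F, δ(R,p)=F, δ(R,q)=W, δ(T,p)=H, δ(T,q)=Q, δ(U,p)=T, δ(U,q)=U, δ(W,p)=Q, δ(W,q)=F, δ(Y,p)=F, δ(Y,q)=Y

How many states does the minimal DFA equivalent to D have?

8

Reachable states from the start: {C,F,H,Q,R,T,W,Y}. Unreachable: {J,U} — drop them.
P0 = {H,Q,R,W} | {C,F,T,Y}.
On input p, block {H,Q,R,W} splits into {H,Q,R} and {W}.
On input q, block {H,Q,R} splits into {Q} and {H} and {R}.
Split {C,F,T,Y} by δ(·,p) → {F} and {C} and {T} and {Y}.
Stable partition: {Q} | {F} | {W} | {H} | {R} | {C} | {T} | {Y} — 8 equivalence classes.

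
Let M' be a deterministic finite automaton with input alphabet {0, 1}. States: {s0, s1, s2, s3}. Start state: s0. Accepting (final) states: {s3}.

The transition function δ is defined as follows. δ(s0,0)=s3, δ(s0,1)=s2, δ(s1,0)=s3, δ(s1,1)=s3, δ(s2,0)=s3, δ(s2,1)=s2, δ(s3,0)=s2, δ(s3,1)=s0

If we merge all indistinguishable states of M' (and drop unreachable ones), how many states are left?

Reachable states from the start: {s0,s2,s3}. Unreachable: {s1} — drop them.
Start with accepting vs non-accepting: {s3} | {s0,s2}.
No further refinement is possible. Final partition (2 blocks): {s3} | {s0,s2}.

2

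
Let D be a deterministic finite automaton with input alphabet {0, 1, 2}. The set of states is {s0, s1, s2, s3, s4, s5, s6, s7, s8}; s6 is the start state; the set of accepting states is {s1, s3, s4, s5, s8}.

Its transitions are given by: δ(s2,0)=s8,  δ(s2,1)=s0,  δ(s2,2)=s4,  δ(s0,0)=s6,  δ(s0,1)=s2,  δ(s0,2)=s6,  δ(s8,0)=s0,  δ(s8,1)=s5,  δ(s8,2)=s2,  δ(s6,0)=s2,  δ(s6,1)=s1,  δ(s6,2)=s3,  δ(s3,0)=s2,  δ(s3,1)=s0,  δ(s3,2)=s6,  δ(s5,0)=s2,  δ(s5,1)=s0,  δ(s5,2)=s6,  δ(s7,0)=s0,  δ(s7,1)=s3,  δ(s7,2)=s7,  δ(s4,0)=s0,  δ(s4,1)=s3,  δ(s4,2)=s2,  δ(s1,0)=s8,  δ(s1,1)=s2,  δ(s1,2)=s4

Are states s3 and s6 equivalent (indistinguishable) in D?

Reachable states from the start: {s0,s1,s2,s3,s4,s5,s6,s8}. Unreachable: {s7} — drop them.
Start with accepting vs non-accepting: {s1,s3,s4,s5,s8} | {s0,s2,s6}.
On input 0, block {s1,s3,s4,s5,s8} splits into {s3,s4,s5,s8} and {s1}.
Refine {s3,s4,s5,s8} on symbol 1: members go to different blocks, giving {s3,s5} and {s4,s8}.
On input 0, block {s0,s2,s6} splits into {s0,s6} and {s2}.
Split {s0,s6} by δ(·,0) → {s0} and {s6}.
The partition is now stable with 6 blocks: {s3,s5} | {s0} | {s1} | {s4,s8} | {s2} | {s6}.
s3 and s6 end up in different blocks, so they are distinguishable. For instance, the string 'ε' is accepted from only s3.

No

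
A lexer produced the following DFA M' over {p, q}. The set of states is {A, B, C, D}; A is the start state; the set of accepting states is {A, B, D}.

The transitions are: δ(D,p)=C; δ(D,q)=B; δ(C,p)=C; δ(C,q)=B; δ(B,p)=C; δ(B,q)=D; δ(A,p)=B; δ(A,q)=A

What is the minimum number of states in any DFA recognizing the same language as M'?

Every state is reachable, so we keep all 4.
Start with accepting vs non-accepting: {A,B,D} | {C}.
Refine {A,B,D} on symbol p: members go to different blocks, giving {B,D} and {A}.
Stable partition: {B,D} | {C} | {A} — 3 equivalence classes.

3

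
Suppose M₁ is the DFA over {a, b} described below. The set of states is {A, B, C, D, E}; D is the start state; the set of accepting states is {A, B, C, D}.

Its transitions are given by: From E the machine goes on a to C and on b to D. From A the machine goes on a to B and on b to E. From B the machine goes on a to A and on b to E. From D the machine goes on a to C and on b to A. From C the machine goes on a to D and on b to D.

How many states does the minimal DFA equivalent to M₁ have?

4

All states are reachable from the start state.
Start with accepting vs non-accepting: {A,B,C,D} | {E}.
Refine {A,B,C,D} on symbol b: members go to different blocks, giving {A,B} and {C,D}.
Split {C,D} by δ(·,b) → {C} and {D}.
The partition is now stable with 4 blocks: {A,B} | {E} | {C} | {D}.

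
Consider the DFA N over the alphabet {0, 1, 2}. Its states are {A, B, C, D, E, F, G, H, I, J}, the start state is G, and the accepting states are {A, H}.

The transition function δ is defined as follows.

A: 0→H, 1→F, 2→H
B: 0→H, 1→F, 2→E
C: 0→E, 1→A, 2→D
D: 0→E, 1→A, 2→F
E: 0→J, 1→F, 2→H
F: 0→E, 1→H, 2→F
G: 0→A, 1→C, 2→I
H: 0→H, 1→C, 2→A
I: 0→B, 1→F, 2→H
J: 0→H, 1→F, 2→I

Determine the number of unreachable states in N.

0

Every one of the 10 states is reachable from G.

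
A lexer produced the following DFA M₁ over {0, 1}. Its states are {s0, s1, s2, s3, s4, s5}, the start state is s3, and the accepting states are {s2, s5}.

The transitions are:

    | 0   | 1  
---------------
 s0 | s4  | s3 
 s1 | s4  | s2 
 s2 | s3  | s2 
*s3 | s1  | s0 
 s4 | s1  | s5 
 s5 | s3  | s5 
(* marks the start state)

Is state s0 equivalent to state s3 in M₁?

Yes

Every state is reachable, so we keep all 6.
Start with accepting vs non-accepting: {s2,s5} | {s0,s1,s3,s4}.
On input 1, block {s0,s1,s3,s4} splits into {s0,s3} and {s1,s4}.
Stable partition: {s2,s5} | {s0,s3} | {s1,s4} — 3 equivalence classes.
s0 and s3 lie in the same block of the stable partition, so they are equivalent — no string distinguishes them.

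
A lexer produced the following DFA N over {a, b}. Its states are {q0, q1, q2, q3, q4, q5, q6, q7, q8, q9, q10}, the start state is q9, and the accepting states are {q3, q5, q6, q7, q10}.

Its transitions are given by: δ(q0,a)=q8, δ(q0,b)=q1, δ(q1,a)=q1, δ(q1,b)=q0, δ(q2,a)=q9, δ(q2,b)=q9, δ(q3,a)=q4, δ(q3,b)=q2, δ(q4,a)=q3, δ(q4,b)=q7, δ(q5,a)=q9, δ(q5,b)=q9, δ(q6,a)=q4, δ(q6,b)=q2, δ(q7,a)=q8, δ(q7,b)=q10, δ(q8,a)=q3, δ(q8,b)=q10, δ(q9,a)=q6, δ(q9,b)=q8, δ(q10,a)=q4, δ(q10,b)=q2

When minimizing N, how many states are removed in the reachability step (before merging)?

3

BFS from q9 reaches {q2, q3, q4, q6, q7, q8, q9, q10}; the 3 state(s) q0, q1, q5 are never visited.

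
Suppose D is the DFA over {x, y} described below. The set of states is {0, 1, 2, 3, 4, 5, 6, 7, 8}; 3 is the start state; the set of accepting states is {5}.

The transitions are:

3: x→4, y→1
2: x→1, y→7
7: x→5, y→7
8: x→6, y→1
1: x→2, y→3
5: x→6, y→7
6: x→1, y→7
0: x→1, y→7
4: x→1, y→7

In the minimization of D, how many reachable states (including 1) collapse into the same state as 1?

2

Reachable states from the start: {1,2,3,4,5,6,7}. Unreachable: {0,8} — drop them.
Initial partition by acceptance: {5} | {1,2,3,4,6,7}.
On input x, block {1,2,3,4,6,7} splits into {1,2,3,4,6} and {7}.
Refine {1,2,3,4,6} on symbol y: members go to different blocks, giving {2,4,6} and {1,3}.
The partition is now stable with 4 blocks: {5} | {2,4,6} | {7} | {1,3}.
The equivalence class containing 1 is {1,3}, of size 2.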